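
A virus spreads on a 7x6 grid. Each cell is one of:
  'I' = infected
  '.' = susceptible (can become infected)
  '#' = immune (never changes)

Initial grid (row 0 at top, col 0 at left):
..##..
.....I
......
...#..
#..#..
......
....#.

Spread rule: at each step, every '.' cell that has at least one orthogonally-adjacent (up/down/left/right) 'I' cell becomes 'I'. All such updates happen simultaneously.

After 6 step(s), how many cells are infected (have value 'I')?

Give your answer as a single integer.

Step 0 (initial): 1 infected
Step 1: +3 new -> 4 infected
Step 2: +4 new -> 8 infected
Step 3: +4 new -> 12 infected
Step 4: +4 new -> 16 infected
Step 5: +6 new -> 22 infected
Step 6: +5 new -> 27 infected

Answer: 27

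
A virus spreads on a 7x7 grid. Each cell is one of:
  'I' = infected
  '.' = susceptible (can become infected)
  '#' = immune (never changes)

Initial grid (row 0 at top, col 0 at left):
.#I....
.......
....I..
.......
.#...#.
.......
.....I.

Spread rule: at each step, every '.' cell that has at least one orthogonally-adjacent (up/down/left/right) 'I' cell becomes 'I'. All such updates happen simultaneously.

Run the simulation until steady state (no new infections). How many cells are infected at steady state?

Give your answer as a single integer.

Step 0 (initial): 3 infected
Step 1: +9 new -> 12 infected
Step 2: +12 new -> 24 infected
Step 3: +10 new -> 34 infected
Step 4: +7 new -> 41 infected
Step 5: +3 new -> 44 infected
Step 6: +2 new -> 46 infected
Step 7: +0 new -> 46 infected

Answer: 46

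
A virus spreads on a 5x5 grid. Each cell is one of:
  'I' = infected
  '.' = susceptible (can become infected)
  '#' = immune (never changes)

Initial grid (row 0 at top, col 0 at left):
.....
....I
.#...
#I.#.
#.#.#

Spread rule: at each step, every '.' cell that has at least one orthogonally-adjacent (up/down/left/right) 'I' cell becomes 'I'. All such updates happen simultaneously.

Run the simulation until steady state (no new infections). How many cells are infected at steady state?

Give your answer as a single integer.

Answer: 18

Derivation:
Step 0 (initial): 2 infected
Step 1: +5 new -> 7 infected
Step 2: +5 new -> 12 infected
Step 3: +2 new -> 14 infected
Step 4: +2 new -> 16 infected
Step 5: +2 new -> 18 infected
Step 6: +0 new -> 18 infected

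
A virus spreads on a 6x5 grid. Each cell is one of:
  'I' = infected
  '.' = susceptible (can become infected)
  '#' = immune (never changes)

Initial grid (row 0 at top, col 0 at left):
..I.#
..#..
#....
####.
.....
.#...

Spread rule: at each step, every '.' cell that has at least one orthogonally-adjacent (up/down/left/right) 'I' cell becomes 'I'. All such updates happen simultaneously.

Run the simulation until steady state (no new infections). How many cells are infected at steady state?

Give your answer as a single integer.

Answer: 22

Derivation:
Step 0 (initial): 1 infected
Step 1: +2 new -> 3 infected
Step 2: +3 new -> 6 infected
Step 3: +4 new -> 10 infected
Step 4: +2 new -> 12 infected
Step 5: +1 new -> 13 infected
Step 6: +1 new -> 14 infected
Step 7: +2 new -> 16 infected
Step 8: +2 new -> 18 infected
Step 9: +2 new -> 20 infected
Step 10: +1 new -> 21 infected
Step 11: +1 new -> 22 infected
Step 12: +0 new -> 22 infected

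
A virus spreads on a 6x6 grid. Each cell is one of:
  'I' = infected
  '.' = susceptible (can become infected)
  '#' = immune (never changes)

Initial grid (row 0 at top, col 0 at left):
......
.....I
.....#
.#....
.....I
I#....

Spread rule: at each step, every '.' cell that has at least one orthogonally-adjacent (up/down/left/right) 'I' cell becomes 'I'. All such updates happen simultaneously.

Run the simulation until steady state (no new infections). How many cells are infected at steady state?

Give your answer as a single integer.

Answer: 33

Derivation:
Step 0 (initial): 3 infected
Step 1: +6 new -> 9 infected
Step 2: +8 new -> 17 infected
Step 3: +7 new -> 24 infected
Step 4: +7 new -> 31 infected
Step 5: +2 new -> 33 infected
Step 6: +0 new -> 33 infected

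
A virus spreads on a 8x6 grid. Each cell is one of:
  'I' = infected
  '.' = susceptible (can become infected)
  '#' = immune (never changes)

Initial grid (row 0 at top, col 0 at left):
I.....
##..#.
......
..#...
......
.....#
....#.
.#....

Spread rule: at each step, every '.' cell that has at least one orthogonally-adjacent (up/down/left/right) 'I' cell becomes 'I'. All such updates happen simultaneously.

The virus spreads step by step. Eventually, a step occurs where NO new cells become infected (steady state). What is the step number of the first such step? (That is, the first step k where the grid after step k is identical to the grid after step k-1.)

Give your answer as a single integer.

Step 0 (initial): 1 infected
Step 1: +1 new -> 2 infected
Step 2: +1 new -> 3 infected
Step 3: +2 new -> 5 infected
Step 4: +3 new -> 8 infected
Step 5: +3 new -> 11 infected
Step 6: +5 new -> 16 infected
Step 7: +5 new -> 21 infected
Step 8: +6 new -> 27 infected
Step 9: +6 new -> 33 infected
Step 10: +3 new -> 36 infected
Step 11: +3 new -> 39 infected
Step 12: +1 new -> 40 infected
Step 13: +1 new -> 41 infected
Step 14: +0 new -> 41 infected

Answer: 14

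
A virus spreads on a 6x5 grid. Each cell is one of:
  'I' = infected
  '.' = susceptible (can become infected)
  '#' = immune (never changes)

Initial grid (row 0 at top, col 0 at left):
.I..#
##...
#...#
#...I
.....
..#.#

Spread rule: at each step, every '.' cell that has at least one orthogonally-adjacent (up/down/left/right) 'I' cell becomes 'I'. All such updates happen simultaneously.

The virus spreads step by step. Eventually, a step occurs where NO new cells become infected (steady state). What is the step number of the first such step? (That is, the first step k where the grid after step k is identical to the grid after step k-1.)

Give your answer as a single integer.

Answer: 7

Derivation:
Step 0 (initial): 2 infected
Step 1: +4 new -> 6 infected
Step 2: +5 new -> 11 infected
Step 3: +5 new -> 16 infected
Step 4: +3 new -> 19 infected
Step 5: +2 new -> 21 infected
Step 6: +1 new -> 22 infected
Step 7: +0 new -> 22 infected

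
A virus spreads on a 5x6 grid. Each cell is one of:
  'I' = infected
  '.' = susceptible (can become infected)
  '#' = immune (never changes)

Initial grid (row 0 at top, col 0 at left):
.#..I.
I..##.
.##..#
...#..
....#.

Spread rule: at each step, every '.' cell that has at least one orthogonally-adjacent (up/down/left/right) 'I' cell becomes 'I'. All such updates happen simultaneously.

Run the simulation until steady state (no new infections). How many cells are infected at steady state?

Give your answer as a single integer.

Answer: 17

Derivation:
Step 0 (initial): 2 infected
Step 1: +5 new -> 7 infected
Step 2: +4 new -> 11 infected
Step 3: +2 new -> 13 infected
Step 4: +2 new -> 15 infected
Step 5: +1 new -> 16 infected
Step 6: +1 new -> 17 infected
Step 7: +0 new -> 17 infected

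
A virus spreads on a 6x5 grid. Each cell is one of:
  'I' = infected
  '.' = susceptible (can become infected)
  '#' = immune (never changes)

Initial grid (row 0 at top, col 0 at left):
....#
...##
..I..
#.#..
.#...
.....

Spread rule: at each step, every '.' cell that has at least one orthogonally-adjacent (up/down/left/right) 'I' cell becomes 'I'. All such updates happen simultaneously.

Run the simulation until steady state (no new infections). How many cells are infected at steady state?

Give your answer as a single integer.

Answer: 24

Derivation:
Step 0 (initial): 1 infected
Step 1: +3 new -> 4 infected
Step 2: +6 new -> 10 infected
Step 3: +5 new -> 15 infected
Step 4: +4 new -> 19 infected
Step 5: +2 new -> 21 infected
Step 6: +1 new -> 22 infected
Step 7: +1 new -> 23 infected
Step 8: +1 new -> 24 infected
Step 9: +0 new -> 24 infected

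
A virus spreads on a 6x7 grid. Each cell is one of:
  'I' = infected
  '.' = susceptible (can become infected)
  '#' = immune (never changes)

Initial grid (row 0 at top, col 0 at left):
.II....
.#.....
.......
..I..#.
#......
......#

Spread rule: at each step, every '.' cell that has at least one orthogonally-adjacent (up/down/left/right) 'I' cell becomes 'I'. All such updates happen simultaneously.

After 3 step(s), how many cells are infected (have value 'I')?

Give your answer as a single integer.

Step 0 (initial): 3 infected
Step 1: +7 new -> 10 infected
Step 2: +10 new -> 20 infected
Step 3: +7 new -> 27 infected

Answer: 27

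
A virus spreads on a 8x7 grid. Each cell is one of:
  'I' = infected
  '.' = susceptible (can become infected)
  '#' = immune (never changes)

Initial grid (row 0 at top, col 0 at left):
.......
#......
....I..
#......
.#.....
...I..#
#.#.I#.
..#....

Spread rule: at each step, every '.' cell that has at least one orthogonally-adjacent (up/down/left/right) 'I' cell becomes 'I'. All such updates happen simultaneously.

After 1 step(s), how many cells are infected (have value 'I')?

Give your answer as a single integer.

Step 0 (initial): 3 infected
Step 1: +9 new -> 12 infected

Answer: 12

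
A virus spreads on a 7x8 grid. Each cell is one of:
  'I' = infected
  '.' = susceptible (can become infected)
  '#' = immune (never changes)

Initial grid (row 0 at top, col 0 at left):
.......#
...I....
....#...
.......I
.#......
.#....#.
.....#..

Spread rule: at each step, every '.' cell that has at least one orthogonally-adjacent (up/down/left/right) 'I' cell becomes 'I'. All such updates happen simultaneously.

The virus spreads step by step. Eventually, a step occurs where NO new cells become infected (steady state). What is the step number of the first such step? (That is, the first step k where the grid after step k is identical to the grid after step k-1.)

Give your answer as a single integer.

Answer: 9

Derivation:
Step 0 (initial): 2 infected
Step 1: +7 new -> 9 infected
Step 2: +11 new -> 20 infected
Step 3: +11 new -> 31 infected
Step 4: +9 new -> 40 infected
Step 5: +4 new -> 44 infected
Step 6: +3 new -> 47 infected
Step 7: +2 new -> 49 infected
Step 8: +1 new -> 50 infected
Step 9: +0 new -> 50 infected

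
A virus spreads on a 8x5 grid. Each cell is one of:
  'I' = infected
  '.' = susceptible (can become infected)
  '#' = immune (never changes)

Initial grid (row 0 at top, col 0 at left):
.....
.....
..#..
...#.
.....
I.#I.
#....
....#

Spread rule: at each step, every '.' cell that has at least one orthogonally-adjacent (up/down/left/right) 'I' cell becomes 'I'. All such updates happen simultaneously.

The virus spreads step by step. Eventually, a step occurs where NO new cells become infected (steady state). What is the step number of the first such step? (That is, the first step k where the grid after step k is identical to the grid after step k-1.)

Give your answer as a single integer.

Step 0 (initial): 2 infected
Step 1: +5 new -> 7 infected
Step 2: +8 new -> 15 infected
Step 3: +6 new -> 21 infected
Step 4: +4 new -> 25 infected
Step 5: +4 new -> 29 infected
Step 6: +4 new -> 33 infected
Step 7: +2 new -> 35 infected
Step 8: +0 new -> 35 infected

Answer: 8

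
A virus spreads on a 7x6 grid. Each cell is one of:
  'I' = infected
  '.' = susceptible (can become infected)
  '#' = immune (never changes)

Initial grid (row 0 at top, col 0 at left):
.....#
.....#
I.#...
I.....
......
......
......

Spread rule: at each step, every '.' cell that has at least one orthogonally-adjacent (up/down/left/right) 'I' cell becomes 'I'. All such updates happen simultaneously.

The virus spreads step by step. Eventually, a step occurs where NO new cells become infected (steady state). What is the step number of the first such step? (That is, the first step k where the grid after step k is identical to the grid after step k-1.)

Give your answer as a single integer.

Answer: 9

Derivation:
Step 0 (initial): 2 infected
Step 1: +4 new -> 6 infected
Step 2: +5 new -> 11 infected
Step 3: +6 new -> 17 infected
Step 4: +7 new -> 24 infected
Step 5: +7 new -> 31 infected
Step 6: +5 new -> 36 infected
Step 7: +2 new -> 38 infected
Step 8: +1 new -> 39 infected
Step 9: +0 new -> 39 infected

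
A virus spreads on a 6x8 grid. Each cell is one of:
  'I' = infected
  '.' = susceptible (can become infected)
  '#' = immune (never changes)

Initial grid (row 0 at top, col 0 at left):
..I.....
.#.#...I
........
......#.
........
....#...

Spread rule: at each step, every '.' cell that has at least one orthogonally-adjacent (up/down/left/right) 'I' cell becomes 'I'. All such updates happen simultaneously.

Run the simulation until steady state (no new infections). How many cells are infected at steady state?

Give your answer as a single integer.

Step 0 (initial): 2 infected
Step 1: +6 new -> 8 infected
Step 2: +7 new -> 15 infected
Step 3: +8 new -> 23 infected
Step 4: +8 new -> 31 infected
Step 5: +7 new -> 38 infected
Step 6: +5 new -> 43 infected
Step 7: +1 new -> 44 infected
Step 8: +0 new -> 44 infected

Answer: 44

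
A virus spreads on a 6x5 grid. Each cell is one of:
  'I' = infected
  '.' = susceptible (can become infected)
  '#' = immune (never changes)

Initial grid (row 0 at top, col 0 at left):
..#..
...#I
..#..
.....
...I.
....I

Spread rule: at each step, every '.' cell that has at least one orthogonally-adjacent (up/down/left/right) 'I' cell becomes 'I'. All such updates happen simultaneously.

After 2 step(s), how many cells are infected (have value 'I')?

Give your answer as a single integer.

Step 0 (initial): 3 infected
Step 1: +6 new -> 9 infected
Step 2: +6 new -> 15 infected

Answer: 15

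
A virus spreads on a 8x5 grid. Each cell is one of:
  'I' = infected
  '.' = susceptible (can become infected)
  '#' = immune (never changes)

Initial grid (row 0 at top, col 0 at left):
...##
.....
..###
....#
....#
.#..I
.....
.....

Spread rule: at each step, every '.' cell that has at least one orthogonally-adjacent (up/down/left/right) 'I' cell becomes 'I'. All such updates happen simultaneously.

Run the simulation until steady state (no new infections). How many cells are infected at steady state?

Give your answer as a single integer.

Step 0 (initial): 1 infected
Step 1: +2 new -> 3 infected
Step 2: +4 new -> 7 infected
Step 3: +4 new -> 11 infected
Step 4: +4 new -> 15 infected
Step 5: +4 new -> 19 infected
Step 6: +4 new -> 23 infected
Step 7: +2 new -> 25 infected
Step 8: +3 new -> 28 infected
Step 9: +3 new -> 31 infected
Step 10: +1 new -> 32 infected
Step 11: +0 new -> 32 infected

Answer: 32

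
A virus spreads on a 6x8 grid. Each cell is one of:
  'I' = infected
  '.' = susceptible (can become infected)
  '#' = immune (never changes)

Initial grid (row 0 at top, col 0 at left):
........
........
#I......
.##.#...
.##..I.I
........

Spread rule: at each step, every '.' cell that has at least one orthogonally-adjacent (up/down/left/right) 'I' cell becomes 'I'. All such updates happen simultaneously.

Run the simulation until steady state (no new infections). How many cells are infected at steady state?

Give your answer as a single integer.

Step 0 (initial): 3 infected
Step 1: +8 new -> 11 infected
Step 2: +10 new -> 21 infected
Step 3: +9 new -> 30 infected
Step 4: +6 new -> 36 infected
Step 5: +3 new -> 39 infected
Step 6: +1 new -> 40 infected
Step 7: +1 new -> 41 infected
Step 8: +1 new -> 42 infected
Step 9: +0 new -> 42 infected

Answer: 42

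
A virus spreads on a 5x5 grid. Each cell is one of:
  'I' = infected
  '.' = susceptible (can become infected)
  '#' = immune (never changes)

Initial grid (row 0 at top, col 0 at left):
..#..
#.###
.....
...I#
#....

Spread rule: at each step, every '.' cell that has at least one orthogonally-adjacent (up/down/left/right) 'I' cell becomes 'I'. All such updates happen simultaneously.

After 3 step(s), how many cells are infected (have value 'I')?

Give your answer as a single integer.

Step 0 (initial): 1 infected
Step 1: +3 new -> 4 infected
Step 2: +5 new -> 9 infected
Step 3: +3 new -> 12 infected

Answer: 12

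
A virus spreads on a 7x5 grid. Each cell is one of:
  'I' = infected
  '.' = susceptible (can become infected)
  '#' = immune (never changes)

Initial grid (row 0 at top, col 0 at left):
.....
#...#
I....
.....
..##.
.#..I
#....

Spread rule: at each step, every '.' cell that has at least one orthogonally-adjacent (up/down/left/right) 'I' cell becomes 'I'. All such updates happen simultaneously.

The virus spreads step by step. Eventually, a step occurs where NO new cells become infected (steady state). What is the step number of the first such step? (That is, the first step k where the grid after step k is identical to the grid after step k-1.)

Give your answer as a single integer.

Answer: 7

Derivation:
Step 0 (initial): 2 infected
Step 1: +5 new -> 7 infected
Step 2: +7 new -> 14 infected
Step 3: +9 new -> 23 infected
Step 4: +4 new -> 27 infected
Step 5: +1 new -> 28 infected
Step 6: +1 new -> 29 infected
Step 7: +0 new -> 29 infected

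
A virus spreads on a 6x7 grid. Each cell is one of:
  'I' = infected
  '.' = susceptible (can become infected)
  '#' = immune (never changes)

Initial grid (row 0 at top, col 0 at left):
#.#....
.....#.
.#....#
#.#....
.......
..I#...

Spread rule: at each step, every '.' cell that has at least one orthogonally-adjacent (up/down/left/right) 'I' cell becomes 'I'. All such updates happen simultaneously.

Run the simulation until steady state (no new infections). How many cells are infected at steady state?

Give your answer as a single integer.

Answer: 34

Derivation:
Step 0 (initial): 1 infected
Step 1: +2 new -> 3 infected
Step 2: +3 new -> 6 infected
Step 3: +4 new -> 10 infected
Step 4: +4 new -> 14 infected
Step 5: +6 new -> 20 infected
Step 6: +6 new -> 26 infected
Step 7: +2 new -> 28 infected
Step 8: +3 new -> 31 infected
Step 9: +2 new -> 33 infected
Step 10: +1 new -> 34 infected
Step 11: +0 new -> 34 infected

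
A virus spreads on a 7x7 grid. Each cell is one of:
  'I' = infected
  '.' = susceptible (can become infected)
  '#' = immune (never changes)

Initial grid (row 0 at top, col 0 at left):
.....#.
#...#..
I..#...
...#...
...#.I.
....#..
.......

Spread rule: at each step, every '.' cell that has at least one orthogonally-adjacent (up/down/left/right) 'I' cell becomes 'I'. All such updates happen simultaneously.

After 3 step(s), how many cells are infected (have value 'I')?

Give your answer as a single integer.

Step 0 (initial): 2 infected
Step 1: +6 new -> 8 infected
Step 2: +9 new -> 17 infected
Step 3: +10 new -> 27 infected

Answer: 27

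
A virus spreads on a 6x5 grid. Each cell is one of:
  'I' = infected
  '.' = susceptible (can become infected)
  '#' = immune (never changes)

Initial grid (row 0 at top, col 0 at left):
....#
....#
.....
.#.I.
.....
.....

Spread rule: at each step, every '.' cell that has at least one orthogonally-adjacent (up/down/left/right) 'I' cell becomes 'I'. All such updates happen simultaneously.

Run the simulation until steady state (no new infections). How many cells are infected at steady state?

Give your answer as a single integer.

Step 0 (initial): 1 infected
Step 1: +4 new -> 5 infected
Step 2: +6 new -> 11 infected
Step 3: +6 new -> 17 infected
Step 4: +5 new -> 22 infected
Step 5: +4 new -> 26 infected
Step 6: +1 new -> 27 infected
Step 7: +0 new -> 27 infected

Answer: 27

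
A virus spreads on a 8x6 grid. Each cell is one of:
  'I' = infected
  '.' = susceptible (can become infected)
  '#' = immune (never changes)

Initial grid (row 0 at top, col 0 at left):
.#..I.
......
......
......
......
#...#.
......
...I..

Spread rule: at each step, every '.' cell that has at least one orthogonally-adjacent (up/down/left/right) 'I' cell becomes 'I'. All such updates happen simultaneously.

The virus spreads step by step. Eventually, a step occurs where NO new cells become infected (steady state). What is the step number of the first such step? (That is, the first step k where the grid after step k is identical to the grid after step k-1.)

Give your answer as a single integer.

Answer: 8

Derivation:
Step 0 (initial): 2 infected
Step 1: +6 new -> 8 infected
Step 2: +9 new -> 17 infected
Step 3: +9 new -> 26 infected
Step 4: +9 new -> 35 infected
Step 5: +5 new -> 40 infected
Step 6: +4 new -> 44 infected
Step 7: +1 new -> 45 infected
Step 8: +0 new -> 45 infected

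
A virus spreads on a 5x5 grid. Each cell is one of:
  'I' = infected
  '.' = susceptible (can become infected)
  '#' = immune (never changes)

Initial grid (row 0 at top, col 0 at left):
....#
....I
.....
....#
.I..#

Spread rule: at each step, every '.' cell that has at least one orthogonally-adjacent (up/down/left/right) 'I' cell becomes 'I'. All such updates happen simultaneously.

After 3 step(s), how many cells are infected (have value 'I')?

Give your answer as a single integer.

Answer: 19

Derivation:
Step 0 (initial): 2 infected
Step 1: +5 new -> 7 infected
Step 2: +7 new -> 14 infected
Step 3: +5 new -> 19 infected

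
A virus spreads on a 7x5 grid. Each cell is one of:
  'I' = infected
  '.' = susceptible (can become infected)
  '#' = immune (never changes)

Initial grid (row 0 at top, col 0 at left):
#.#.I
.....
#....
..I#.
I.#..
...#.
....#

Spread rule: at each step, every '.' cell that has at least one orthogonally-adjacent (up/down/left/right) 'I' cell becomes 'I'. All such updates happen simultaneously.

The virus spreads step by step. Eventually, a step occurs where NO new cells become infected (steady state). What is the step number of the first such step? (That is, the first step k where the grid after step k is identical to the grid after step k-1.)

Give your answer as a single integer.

Answer: 6

Derivation:
Step 0 (initial): 3 infected
Step 1: +7 new -> 10 infected
Step 2: +7 new -> 17 infected
Step 3: +4 new -> 21 infected
Step 4: +4 new -> 25 infected
Step 5: +3 new -> 28 infected
Step 6: +0 new -> 28 infected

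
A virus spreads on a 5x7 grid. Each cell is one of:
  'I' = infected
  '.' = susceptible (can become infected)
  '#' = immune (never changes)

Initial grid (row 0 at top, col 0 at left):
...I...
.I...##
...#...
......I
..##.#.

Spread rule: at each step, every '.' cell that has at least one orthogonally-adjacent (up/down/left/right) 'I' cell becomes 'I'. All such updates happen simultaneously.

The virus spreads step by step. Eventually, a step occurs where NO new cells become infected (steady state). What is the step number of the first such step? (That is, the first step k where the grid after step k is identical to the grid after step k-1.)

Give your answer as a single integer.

Answer: 5

Derivation:
Step 0 (initial): 3 infected
Step 1: +10 new -> 13 infected
Step 2: +8 new -> 21 infected
Step 3: +7 new -> 28 infected
Step 4: +1 new -> 29 infected
Step 5: +0 new -> 29 infected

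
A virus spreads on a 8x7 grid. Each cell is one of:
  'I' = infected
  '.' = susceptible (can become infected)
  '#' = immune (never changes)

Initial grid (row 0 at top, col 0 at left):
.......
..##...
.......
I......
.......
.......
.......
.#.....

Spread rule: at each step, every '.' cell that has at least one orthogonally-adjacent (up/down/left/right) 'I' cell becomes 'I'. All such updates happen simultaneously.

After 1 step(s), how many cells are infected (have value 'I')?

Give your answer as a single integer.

Step 0 (initial): 1 infected
Step 1: +3 new -> 4 infected

Answer: 4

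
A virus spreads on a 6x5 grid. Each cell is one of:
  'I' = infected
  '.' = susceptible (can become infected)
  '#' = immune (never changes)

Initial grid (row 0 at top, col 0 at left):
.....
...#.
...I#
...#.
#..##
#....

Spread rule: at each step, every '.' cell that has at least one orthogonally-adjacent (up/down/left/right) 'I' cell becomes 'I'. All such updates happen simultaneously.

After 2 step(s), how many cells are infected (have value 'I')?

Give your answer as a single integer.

Step 0 (initial): 1 infected
Step 1: +1 new -> 2 infected
Step 2: +3 new -> 5 infected

Answer: 5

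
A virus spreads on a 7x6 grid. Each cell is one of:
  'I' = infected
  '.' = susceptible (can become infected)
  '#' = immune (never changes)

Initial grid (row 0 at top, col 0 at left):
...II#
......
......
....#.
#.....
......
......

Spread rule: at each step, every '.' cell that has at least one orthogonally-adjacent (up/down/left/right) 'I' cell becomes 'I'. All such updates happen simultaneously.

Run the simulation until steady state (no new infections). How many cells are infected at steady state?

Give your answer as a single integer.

Step 0 (initial): 2 infected
Step 1: +3 new -> 5 infected
Step 2: +5 new -> 10 infected
Step 3: +5 new -> 15 infected
Step 4: +5 new -> 20 infected
Step 5: +6 new -> 26 infected
Step 6: +6 new -> 32 infected
Step 7: +4 new -> 36 infected
Step 8: +2 new -> 38 infected
Step 9: +1 new -> 39 infected
Step 10: +0 new -> 39 infected

Answer: 39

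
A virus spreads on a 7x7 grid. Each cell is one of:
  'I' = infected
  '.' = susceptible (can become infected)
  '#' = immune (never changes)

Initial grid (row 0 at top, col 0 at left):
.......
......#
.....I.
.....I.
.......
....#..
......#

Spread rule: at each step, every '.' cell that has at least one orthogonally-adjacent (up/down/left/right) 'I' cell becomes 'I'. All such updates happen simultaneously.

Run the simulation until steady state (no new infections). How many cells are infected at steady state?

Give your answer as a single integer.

Answer: 46

Derivation:
Step 0 (initial): 2 infected
Step 1: +6 new -> 8 infected
Step 2: +7 new -> 15 infected
Step 3: +8 new -> 23 infected
Step 4: +7 new -> 30 infected
Step 5: +7 new -> 37 infected
Step 6: +5 new -> 42 infected
Step 7: +3 new -> 45 infected
Step 8: +1 new -> 46 infected
Step 9: +0 new -> 46 infected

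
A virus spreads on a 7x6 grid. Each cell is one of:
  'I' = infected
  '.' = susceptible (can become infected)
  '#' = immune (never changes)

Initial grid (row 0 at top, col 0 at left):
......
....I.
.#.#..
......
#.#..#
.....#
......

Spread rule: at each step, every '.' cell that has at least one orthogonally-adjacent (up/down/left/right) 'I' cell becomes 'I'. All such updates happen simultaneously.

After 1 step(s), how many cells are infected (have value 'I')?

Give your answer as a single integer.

Answer: 5

Derivation:
Step 0 (initial): 1 infected
Step 1: +4 new -> 5 infected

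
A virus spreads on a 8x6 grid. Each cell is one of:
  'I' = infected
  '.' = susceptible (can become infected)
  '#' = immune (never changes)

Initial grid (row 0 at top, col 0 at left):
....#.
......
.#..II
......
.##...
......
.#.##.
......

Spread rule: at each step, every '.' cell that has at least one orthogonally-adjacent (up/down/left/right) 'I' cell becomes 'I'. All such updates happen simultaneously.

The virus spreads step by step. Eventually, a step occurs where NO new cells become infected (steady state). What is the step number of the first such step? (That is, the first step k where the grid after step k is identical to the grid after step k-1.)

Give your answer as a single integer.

Answer: 10

Derivation:
Step 0 (initial): 2 infected
Step 1: +5 new -> 7 infected
Step 2: +6 new -> 13 infected
Step 3: +6 new -> 19 infected
Step 4: +5 new -> 24 infected
Step 5: +5 new -> 29 infected
Step 6: +6 new -> 35 infected
Step 7: +3 new -> 38 infected
Step 8: +2 new -> 40 infected
Step 9: +1 new -> 41 infected
Step 10: +0 new -> 41 infected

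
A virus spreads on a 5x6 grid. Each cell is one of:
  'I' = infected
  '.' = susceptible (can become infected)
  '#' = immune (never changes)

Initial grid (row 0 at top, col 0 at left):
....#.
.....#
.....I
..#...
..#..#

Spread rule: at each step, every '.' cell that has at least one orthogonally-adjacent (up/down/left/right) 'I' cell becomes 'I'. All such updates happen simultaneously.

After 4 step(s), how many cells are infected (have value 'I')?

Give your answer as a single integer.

Answer: 14

Derivation:
Step 0 (initial): 1 infected
Step 1: +2 new -> 3 infected
Step 2: +3 new -> 6 infected
Step 3: +4 new -> 10 infected
Step 4: +4 new -> 14 infected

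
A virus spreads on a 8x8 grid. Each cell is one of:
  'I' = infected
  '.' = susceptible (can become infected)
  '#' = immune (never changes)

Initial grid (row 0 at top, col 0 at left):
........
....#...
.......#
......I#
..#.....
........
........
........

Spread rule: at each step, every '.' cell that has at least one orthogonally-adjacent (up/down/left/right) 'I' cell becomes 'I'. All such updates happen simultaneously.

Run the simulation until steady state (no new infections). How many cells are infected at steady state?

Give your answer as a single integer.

Step 0 (initial): 1 infected
Step 1: +3 new -> 4 infected
Step 2: +6 new -> 10 infected
Step 3: +9 new -> 19 infected
Step 4: +9 new -> 28 infected
Step 5: +8 new -> 36 infected
Step 6: +8 new -> 44 infected
Step 7: +7 new -> 51 infected
Step 8: +5 new -> 56 infected
Step 9: +3 new -> 59 infected
Step 10: +1 new -> 60 infected
Step 11: +0 new -> 60 infected

Answer: 60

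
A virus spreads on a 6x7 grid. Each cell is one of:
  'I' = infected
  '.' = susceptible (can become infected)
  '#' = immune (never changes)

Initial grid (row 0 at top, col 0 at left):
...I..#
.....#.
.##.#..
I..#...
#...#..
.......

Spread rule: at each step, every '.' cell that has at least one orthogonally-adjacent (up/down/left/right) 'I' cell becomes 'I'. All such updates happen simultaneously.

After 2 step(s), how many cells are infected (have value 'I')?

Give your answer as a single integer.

Step 0 (initial): 2 infected
Step 1: +5 new -> 7 infected
Step 2: +8 new -> 15 infected

Answer: 15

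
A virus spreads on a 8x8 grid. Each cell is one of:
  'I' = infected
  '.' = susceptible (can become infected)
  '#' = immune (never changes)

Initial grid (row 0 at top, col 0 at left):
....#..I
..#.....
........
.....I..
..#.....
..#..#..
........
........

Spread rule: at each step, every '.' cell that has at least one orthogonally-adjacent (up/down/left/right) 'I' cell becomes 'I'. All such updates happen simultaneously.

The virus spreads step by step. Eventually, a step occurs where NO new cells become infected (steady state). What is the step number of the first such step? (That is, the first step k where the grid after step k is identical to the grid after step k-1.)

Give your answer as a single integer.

Answer: 10

Derivation:
Step 0 (initial): 2 infected
Step 1: +6 new -> 8 infected
Step 2: +10 new -> 18 infected
Step 3: +7 new -> 25 infected
Step 4: +7 new -> 32 infected
Step 5: +9 new -> 41 infected
Step 6: +9 new -> 50 infected
Step 7: +5 new -> 55 infected
Step 8: +3 new -> 58 infected
Step 9: +1 new -> 59 infected
Step 10: +0 new -> 59 infected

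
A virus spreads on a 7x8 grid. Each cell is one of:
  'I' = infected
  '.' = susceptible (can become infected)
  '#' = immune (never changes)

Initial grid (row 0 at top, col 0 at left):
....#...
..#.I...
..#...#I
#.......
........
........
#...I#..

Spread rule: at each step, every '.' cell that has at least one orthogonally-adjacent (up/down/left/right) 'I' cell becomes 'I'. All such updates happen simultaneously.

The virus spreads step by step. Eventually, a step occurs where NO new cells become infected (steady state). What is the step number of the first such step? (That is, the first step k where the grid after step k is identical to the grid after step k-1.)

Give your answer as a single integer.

Step 0 (initial): 3 infected
Step 1: +7 new -> 10 infected
Step 2: +13 new -> 23 infected
Step 3: +11 new -> 34 infected
Step 4: +6 new -> 40 infected
Step 5: +5 new -> 45 infected
Step 6: +3 new -> 48 infected
Step 7: +1 new -> 49 infected
Step 8: +0 new -> 49 infected

Answer: 8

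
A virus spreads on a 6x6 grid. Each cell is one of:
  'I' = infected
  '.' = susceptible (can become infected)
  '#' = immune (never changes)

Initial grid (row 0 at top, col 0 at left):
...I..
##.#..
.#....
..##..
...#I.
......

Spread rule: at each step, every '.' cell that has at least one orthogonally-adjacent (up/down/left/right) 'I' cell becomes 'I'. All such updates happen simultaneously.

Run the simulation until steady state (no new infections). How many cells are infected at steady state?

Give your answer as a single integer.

Answer: 29

Derivation:
Step 0 (initial): 2 infected
Step 1: +5 new -> 7 infected
Step 2: +8 new -> 15 infected
Step 3: +6 new -> 21 infected
Step 4: +2 new -> 23 infected
Step 5: +2 new -> 25 infected
Step 6: +2 new -> 27 infected
Step 7: +1 new -> 28 infected
Step 8: +1 new -> 29 infected
Step 9: +0 new -> 29 infected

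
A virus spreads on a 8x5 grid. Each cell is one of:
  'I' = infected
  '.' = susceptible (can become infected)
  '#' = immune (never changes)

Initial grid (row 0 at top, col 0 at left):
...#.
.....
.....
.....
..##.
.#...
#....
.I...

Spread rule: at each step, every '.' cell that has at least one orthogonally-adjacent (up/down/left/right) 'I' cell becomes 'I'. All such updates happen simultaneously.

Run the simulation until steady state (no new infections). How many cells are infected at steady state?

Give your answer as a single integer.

Answer: 35

Derivation:
Step 0 (initial): 1 infected
Step 1: +3 new -> 4 infected
Step 2: +2 new -> 6 infected
Step 3: +3 new -> 9 infected
Step 4: +2 new -> 11 infected
Step 5: +1 new -> 12 infected
Step 6: +1 new -> 13 infected
Step 7: +1 new -> 14 infected
Step 8: +2 new -> 16 infected
Step 9: +3 new -> 19 infected
Step 10: +4 new -> 23 infected
Step 11: +4 new -> 27 infected
Step 12: +4 new -> 31 infected
Step 13: +3 new -> 34 infected
Step 14: +1 new -> 35 infected
Step 15: +0 new -> 35 infected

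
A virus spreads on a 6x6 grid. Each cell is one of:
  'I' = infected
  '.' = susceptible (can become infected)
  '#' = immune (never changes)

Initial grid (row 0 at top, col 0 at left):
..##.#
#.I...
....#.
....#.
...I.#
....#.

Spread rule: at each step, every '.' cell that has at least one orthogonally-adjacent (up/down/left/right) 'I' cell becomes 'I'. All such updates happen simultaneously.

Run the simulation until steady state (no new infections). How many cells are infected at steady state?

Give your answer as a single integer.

Step 0 (initial): 2 infected
Step 1: +7 new -> 9 infected
Step 2: +7 new -> 16 infected
Step 3: +7 new -> 23 infected
Step 4: +3 new -> 26 infected
Step 5: +1 new -> 27 infected
Step 6: +0 new -> 27 infected

Answer: 27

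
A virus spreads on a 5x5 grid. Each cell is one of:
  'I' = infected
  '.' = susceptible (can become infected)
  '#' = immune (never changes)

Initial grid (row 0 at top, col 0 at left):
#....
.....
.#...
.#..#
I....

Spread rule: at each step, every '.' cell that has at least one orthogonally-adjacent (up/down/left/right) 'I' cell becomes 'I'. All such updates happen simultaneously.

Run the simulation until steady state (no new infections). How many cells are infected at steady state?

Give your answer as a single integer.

Step 0 (initial): 1 infected
Step 1: +2 new -> 3 infected
Step 2: +2 new -> 5 infected
Step 3: +3 new -> 8 infected
Step 4: +4 new -> 12 infected
Step 5: +3 new -> 15 infected
Step 6: +3 new -> 18 infected
Step 7: +2 new -> 20 infected
Step 8: +1 new -> 21 infected
Step 9: +0 new -> 21 infected

Answer: 21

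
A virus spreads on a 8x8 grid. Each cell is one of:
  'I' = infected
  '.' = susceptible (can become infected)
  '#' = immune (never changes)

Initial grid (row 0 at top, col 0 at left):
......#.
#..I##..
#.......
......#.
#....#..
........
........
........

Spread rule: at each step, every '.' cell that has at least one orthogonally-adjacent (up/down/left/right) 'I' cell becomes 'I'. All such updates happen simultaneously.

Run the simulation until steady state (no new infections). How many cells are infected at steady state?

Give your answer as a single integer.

Step 0 (initial): 1 infected
Step 1: +3 new -> 4 infected
Step 2: +6 new -> 10 infected
Step 3: +7 new -> 17 infected
Step 4: +7 new -> 24 infected
Step 5: +7 new -> 31 infected
Step 6: +7 new -> 38 infected
Step 7: +8 new -> 46 infected
Step 8: +6 new -> 52 infected
Step 9: +3 new -> 55 infected
Step 10: +1 new -> 56 infected
Step 11: +0 new -> 56 infected

Answer: 56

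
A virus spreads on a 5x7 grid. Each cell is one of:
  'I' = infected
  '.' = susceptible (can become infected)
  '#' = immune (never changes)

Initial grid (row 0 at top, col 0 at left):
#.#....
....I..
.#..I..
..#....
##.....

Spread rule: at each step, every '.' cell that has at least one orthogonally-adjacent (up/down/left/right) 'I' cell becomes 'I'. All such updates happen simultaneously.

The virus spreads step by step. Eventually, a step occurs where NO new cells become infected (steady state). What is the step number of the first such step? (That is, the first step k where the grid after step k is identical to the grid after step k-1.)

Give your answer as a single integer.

Step 0 (initial): 2 infected
Step 1: +6 new -> 8 infected
Step 2: +9 new -> 17 infected
Step 3: +5 new -> 22 infected
Step 4: +4 new -> 26 infected
Step 5: +1 new -> 27 infected
Step 6: +1 new -> 28 infected
Step 7: +1 new -> 29 infected
Step 8: +0 new -> 29 infected

Answer: 8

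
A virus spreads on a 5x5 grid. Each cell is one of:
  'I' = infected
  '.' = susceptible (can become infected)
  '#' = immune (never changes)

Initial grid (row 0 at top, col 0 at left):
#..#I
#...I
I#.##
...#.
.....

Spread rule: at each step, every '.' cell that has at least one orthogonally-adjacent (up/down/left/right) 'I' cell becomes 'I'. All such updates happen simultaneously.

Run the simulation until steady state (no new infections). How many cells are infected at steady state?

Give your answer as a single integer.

Answer: 18

Derivation:
Step 0 (initial): 3 infected
Step 1: +2 new -> 5 infected
Step 2: +3 new -> 8 infected
Step 3: +5 new -> 13 infected
Step 4: +2 new -> 15 infected
Step 5: +1 new -> 16 infected
Step 6: +1 new -> 17 infected
Step 7: +1 new -> 18 infected
Step 8: +0 new -> 18 infected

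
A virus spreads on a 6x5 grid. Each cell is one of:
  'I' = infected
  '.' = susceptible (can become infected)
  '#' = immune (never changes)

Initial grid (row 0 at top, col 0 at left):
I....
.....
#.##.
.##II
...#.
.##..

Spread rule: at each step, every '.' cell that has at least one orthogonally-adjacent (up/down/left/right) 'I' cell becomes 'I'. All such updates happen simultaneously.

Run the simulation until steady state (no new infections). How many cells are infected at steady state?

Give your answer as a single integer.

Step 0 (initial): 3 infected
Step 1: +4 new -> 7 infected
Step 2: +4 new -> 11 infected
Step 3: +6 new -> 17 infected
Step 4: +0 new -> 17 infected

Answer: 17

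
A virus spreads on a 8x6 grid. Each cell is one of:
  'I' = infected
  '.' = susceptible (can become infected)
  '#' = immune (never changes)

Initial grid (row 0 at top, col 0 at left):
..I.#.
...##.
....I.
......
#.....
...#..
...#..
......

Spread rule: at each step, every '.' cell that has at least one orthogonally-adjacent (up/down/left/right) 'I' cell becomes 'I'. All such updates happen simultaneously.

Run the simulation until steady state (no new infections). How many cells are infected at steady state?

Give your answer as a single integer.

Answer: 42

Derivation:
Step 0 (initial): 2 infected
Step 1: +6 new -> 8 infected
Step 2: +7 new -> 15 infected
Step 3: +7 new -> 22 infected
Step 4: +5 new -> 27 infected
Step 5: +5 new -> 32 infected
Step 6: +4 new -> 36 infected
Step 7: +3 new -> 39 infected
Step 8: +2 new -> 41 infected
Step 9: +1 new -> 42 infected
Step 10: +0 new -> 42 infected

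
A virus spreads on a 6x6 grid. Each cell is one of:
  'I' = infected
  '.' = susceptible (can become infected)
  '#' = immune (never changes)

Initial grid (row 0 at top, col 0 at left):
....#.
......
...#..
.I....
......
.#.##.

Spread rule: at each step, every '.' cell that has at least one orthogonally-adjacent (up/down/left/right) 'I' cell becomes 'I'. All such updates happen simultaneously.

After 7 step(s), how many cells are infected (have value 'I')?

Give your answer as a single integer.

Answer: 31

Derivation:
Step 0 (initial): 1 infected
Step 1: +4 new -> 5 infected
Step 2: +6 new -> 11 infected
Step 3: +7 new -> 18 infected
Step 4: +6 new -> 24 infected
Step 5: +4 new -> 28 infected
Step 6: +2 new -> 30 infected
Step 7: +1 new -> 31 infected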